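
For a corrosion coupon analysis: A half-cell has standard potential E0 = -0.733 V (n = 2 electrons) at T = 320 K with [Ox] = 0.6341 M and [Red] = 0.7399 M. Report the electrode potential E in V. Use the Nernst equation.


Apply the Nernst equation: E = E0 + (RT/nF)*ln([Ox]/[Red])
Step 1: RT/nF = 8.314*320/(2*96485) = 0.01378701 V
Step 2: [Ox]/[Red] = 0.6341/0.7399 = 0.857008
Step 3: ln(0.857008) = -0.154308
Step 4: correction = 0.01378701 * -0.154308 = -0.002 V
E = -0.733 + -0.002 = -0.735 V

-0.735 V


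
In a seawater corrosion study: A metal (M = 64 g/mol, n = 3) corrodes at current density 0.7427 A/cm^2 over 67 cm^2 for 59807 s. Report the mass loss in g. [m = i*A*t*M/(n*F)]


Apply Faraday's law: m = i*A*t*M / (n*F)
Total charge passed Q = i*A*t = 0.7427*67*59807 = 2976050.1463 C
m = Q*M/(n*F) = 2976050.1463*64/(3*96485) = 658.0201 g

658.0201 g


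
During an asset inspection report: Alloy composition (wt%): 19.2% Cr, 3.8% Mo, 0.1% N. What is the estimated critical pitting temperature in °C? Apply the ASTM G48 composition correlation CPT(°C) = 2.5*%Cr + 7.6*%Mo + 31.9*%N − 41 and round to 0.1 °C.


Apply the ASTM G48 empirical CPT estimate: CPT(°C) = 2.5*%Cr + 7.6*%Mo + 31.9*%N − 41
2.5*19.2 = 48; 7.6*3.8 = 28.88; 31.9*0.1 = 3.19
CPT = 48 + 28.88 + 3.19 − 41 = 39.07 °C
Rounded to 0.1 °C: CPT ≈ 39.1 °C

39.1 °C


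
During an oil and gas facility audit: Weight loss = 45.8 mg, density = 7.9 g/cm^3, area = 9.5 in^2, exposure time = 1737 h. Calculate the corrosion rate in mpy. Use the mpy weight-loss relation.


Apply the mpy weight-loss relation: CR = 534 * W / (D * A * T)
Numerator: 534 * 45.8 = 24457.2
Denominator: 7.9 * 9.5 * 1737 = 130361.85
CR = 24457.2 / 130361.85 = 0.188 mpy

0.188 mpy


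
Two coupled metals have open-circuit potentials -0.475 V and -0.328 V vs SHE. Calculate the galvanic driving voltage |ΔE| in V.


Driving voltage is the absolute potential difference.
|ΔE| = |-0.475 − (-0.328)| = 0.147 V

0.147 V


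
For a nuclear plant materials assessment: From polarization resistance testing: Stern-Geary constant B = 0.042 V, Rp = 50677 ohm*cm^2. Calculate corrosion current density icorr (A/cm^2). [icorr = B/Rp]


Apply the Stern-Geary relation: icorr = B / Rp
icorr = 0.042 / 50677 = 8.288×10^-7 A/cm^2

8.288×10^-7 A/cm^2


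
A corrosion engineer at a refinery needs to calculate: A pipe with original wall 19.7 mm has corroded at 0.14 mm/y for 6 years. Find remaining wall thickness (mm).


Remaining wall = original − CR × time
t = 19.7 − 0.14*6 = 19.7 − 0.84 = 18.86 mm

18.86 mm


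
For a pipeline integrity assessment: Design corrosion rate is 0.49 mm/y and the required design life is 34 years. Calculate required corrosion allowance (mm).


Corrosion allowance = CR × design life
CA = 0.49 * 34 = 16.66 mm

16.66 mm


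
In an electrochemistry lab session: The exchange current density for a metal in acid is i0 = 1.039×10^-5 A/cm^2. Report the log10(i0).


i0 = 1.039×10^-5 A/cm^2
log10(i0) = -4.983

-4.983


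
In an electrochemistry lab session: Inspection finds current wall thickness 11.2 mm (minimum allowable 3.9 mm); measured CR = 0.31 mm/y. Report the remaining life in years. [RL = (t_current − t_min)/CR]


Apply the remaining-life relation: RL = (t_current − t_min) / CR
RL = (11.2 − 3.9) / 0.31 = 7.3 / 0.31 = 23.5 years

23.5 years


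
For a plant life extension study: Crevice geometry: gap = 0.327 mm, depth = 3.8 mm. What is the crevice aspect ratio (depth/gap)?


Aspect ratio = depth / gap
Ratio = 3.8 / 0.327 = 11.6

11.6


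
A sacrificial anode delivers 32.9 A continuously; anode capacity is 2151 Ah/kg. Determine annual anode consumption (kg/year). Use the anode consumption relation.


Annual consumption = current * hours per year / capacity
Rate = 32.9 * 8760 / 2151 = 134.0 kg/year

134.0 kg/year


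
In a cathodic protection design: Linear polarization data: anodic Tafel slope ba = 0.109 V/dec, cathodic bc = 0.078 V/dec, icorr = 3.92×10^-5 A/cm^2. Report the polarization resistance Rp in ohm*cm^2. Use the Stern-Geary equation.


Apply the Stern-Geary equation: Rp = ba*bc / (2.303*icorr*(ba+bc))
ba*bc = 0.109*0.078 = 0.008502
ba+bc = 0.187; 2.303*icorr*(ba+bc) = 2.303*3.92×10^-5*0.187 = 1.6881911×10^-5
Rp = 0.008502 / 1.6881911×10^-5 = 503.6 ohm*cm^2

503.6 ohm*cm^2


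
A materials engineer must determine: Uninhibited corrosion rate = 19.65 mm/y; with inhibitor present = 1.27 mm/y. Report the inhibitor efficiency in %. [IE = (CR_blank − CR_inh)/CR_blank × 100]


Apply the inhibitor-efficiency definition: IE = (CR_blank − CR_inh)/CR_blank × 100
IE = (19.65 − 1.27) / 19.65 × 100
IE = 18.38 / 19.65 × 100 = 93.5 %

93.5 %


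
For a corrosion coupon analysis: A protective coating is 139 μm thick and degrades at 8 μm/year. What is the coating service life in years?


Service life = thickness / degradation rate
Life = 139 / 8 = 17.4 years

17.4 years


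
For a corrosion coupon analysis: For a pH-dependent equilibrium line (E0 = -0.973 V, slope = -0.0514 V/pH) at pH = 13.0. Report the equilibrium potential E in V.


Apply the Pourbaix line equation: E = E0 + slope*pH
E = -0.973 + (-0.0514)*13.0 = -0.973 + (-0.6682) = -1.6412 V
Rounded to 4 decimal places: E = -1.6412 V

-1.6412 V


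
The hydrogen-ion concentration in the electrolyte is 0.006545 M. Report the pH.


pH = −log10[H+]
pH = −log10(0.006545) = 2.18

2.18


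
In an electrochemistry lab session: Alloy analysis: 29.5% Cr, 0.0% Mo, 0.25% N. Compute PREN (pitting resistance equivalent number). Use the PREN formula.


Apply the PREN formula: PREN = Cr + 3.3*Mo + 16*N
PREN = 29.5 + 3.3*0.0 + 16*0.25
PREN = 29.5 + 0.0 + 4.0 = 33.5

33.5


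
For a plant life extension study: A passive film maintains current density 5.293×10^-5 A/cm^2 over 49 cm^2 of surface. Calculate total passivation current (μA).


I = i_pass * A, then convert A → μA (×10^6)
I = 5.293×10^-5 * 49 * 10^6 = 2593.57 μA

2593.57 μA


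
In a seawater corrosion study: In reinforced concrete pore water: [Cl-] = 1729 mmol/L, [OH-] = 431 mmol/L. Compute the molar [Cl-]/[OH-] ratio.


Threshold parameter = [Cl-] / [OH-] (molar basis; both in mmol/L, so units cancel)
Ratio = 1729 / 431 = 4.01

4.01


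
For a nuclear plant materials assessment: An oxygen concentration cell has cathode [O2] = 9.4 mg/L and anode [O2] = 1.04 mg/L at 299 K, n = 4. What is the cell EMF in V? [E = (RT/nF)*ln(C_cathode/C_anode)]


Apply the Nernst concentration-cell relation: E = (RT/nF)*ln(C_cathode/C_anode)
RT/nF = 8.314*299/(4*96485) = 0.00644112 V
ln(9.4/1.04) = 2.20149
E = 0.00644112 * 2.20149 = 0.01418 V

0.01418 V


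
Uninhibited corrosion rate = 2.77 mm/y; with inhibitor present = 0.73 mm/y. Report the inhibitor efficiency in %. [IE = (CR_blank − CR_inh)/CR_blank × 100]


Apply the inhibitor-efficiency definition: IE = (CR_blank − CR_inh)/CR_blank × 100
IE = (2.77 − 0.73) / 2.77 × 100
IE = 2.04 / 2.77 × 100 = 73.6 %

73.6 %


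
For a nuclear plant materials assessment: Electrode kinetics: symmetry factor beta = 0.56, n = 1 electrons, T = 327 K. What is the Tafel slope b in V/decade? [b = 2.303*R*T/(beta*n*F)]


Apply the Tafel slope relation: b = 2.303*R*T/(beta*n*F)
Numerator: 2.303 * 8.314 * 327 = 6261.12
Denominator: 0.56 * 1 * 96485 = 54031.6
b = 6261.12 / 54031.6 = 0.1159 V/decade

0.1159 V/decade


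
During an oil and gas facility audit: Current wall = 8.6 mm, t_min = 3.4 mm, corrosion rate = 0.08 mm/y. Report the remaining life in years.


Apply the remaining-life relation: RL = (t_current − t_min) / CR
RL = (8.6 − 3.4) / 0.08 = 5.2 / 0.08 = 65.0 years

65.0 years


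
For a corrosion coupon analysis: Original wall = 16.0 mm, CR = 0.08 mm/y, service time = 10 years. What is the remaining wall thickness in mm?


Remaining wall = original − CR × time
t = 16.0 − 0.08*10 = 16.0 − 0.8 = 15.2 mm

15.2 mm


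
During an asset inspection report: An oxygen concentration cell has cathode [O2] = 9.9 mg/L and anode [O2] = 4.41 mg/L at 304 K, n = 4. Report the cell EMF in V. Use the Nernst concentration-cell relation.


Apply the Nernst concentration-cell relation: E = (RT/nF)*ln(C_cathode/C_anode)
RT/nF = 8.314*304/(4*96485) = 0.00654883 V
ln(9.9/4.41) = 0.80866
E = 0.00654883 * 0.80866 = 0.0053 V

0.0053 V


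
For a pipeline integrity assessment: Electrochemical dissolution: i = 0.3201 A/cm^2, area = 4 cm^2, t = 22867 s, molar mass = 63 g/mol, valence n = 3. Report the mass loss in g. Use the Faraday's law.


Apply Faraday's law: m = i*A*t*M / (n*F)
Total charge passed Q = i*A*t = 0.3201*4*22867 = 29278.9068 C
m = Q*M/(n*F) = 29278.9068*63/(3*96485) = 6.3726 g

6.3726 g


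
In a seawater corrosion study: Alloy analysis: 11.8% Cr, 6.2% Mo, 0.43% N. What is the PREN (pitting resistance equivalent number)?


Apply the PREN formula: PREN = Cr + 3.3*Mo + 16*N
PREN = 11.8 + 3.3*6.2 + 16*0.43
PREN = 11.8 + 20.46 + 6.88 = 39.14

39.14


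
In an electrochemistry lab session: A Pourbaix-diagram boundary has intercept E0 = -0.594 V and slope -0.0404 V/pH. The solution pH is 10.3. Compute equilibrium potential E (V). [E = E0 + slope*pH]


Apply the Pourbaix line equation: E = E0 + slope*pH
E = -0.594 + (-0.0404)*10.3 = -0.594 + (-0.41612) = -1.01012 V
Rounded to 4 decimal places: E = -1.0101 V

-1.0101 V


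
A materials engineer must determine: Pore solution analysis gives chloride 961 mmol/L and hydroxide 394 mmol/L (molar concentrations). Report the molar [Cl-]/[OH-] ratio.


Threshold parameter = [Cl-] / [OH-] (molar basis; both in mmol/L, so units cancel)
Ratio = 961 / 394 = 2.44

2.44


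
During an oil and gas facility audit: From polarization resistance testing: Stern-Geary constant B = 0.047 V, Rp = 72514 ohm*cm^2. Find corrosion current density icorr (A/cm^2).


Apply the Stern-Geary relation: icorr = B / Rp
icorr = 0.047 / 72514 = 6.482×10^-7 A/cm^2

6.482×10^-7 A/cm^2


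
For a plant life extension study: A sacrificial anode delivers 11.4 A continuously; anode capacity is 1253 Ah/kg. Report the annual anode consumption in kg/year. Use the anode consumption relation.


Annual consumption = current * hours per year / capacity
Rate = 11.4 * 8760 / 1253 = 79.7 kg/year

79.7 kg/year


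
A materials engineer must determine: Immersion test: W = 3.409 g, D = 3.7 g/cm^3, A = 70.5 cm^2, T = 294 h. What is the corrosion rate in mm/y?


Apply the mm/y weight-loss relation: CR = 87600 * W / (D * A * T)
Numerator: 87600 * 3.409 = 298628.4
Denominator: 3.7 * 70.5 * 294 = 76689.9
CR = 298628.4 / 76689.9 = 3.894 mm/y

3.894 mm/y


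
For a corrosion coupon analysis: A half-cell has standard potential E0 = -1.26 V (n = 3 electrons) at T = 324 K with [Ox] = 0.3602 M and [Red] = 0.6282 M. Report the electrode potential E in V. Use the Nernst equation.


Apply the Nernst equation: E = E0 + (RT/nF)*ln([Ox]/[Red])
Step 1: RT/nF = 8.314*324/(3*96485) = 0.00930623 V
Step 2: [Ox]/[Red] = 0.3602/0.6282 = 0.573384
Step 3: ln(0.573384) = -0.5562
Step 4: correction = 0.00930623 * -0.5562 = -0.005 V
E = -1.26 + -0.005 = -1.265 V

-1.265 V


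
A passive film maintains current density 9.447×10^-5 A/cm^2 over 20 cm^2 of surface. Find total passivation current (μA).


I = i_pass * A, then convert A → μA (×10^6)
I = 9.447×10^-5 * 20 * 10^6 = 1889.4 μA

1889.4 μA


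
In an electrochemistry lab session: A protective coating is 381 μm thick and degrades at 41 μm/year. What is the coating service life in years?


Service life = thickness / degradation rate
Life = 381 / 41 = 9.3 years

9.3 years


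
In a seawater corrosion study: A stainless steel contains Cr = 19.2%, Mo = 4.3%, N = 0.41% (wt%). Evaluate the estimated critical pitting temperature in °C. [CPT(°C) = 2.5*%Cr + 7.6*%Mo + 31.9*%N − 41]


Apply the ASTM G48 empirical CPT estimate: CPT(°C) = 2.5*%Cr + 7.6*%Mo + 31.9*%N − 41
2.5*19.2 = 48; 7.6*4.3 = 32.68; 31.9*0.41 = 13.079
CPT = 48 + 32.68 + 13.079 − 41 = 52.759 °C
Rounded to 0.1 °C: CPT ≈ 52.8 °C

52.8 °C


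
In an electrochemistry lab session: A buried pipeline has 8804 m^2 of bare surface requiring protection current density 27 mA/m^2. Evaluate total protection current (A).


I = area * current density, then convert mA → A (÷1000)
I = 8804 * 27 / 1000 = 237.71 A

237.71 A


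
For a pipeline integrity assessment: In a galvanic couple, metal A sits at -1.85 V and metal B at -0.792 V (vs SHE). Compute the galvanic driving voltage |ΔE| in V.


Driving voltage is the absolute potential difference.
|ΔE| = |-1.85 − (-0.792)| = 1.058 V

1.058 V


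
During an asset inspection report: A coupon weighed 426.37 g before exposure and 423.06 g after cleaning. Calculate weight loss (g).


Weight loss = initial − final
WL = 426.37 − 423.06 = 3.31 g

3.31 g


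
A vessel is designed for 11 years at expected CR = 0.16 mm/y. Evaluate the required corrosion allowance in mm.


Corrosion allowance = CR × design life
CA = 0.16 * 11 = 1.76 mm

1.76 mm


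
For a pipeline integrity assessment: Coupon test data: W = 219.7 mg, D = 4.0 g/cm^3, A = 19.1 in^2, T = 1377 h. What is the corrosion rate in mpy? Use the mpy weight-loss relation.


Apply the mpy weight-loss relation: CR = 534 * W / (D * A * T)
Numerator: 534 * 219.7 = 117319.8
Denominator: 4.0 * 19.1 * 1377 = 105202.8
CR = 117319.8 / 105202.8 = 1.1152 mpy

1.1152 mpy


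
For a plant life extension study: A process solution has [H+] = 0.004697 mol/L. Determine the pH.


pH = −log10[H+]
pH = −log10(0.004697) = 2.33

2.33


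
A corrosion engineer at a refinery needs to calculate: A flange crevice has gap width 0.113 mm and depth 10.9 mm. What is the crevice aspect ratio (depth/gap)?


Aspect ratio = depth / gap
Ratio = 10.9 / 0.113 = 96.5

96.5


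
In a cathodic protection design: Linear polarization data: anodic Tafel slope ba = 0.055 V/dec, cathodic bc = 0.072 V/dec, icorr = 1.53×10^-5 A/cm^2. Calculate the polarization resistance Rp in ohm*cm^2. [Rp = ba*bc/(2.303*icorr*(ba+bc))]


Apply the Stern-Geary equation: Rp = ba*bc / (2.303*icorr*(ba+bc))
ba*bc = 0.055*0.072 = 0.00396
ba+bc = 0.127; 2.303*icorr*(ba+bc) = 2.303*1.53×10^-5*0.127 = 4.4749593×10^-6
Rp = 0.00396 / 4.4749593×10^-6 = 884.9 ohm*cm^2

884.9 ohm*cm^2


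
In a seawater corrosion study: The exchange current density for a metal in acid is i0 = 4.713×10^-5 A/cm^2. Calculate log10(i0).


i0 = 4.713×10^-5 A/cm^2
log10(i0) = -4.327

-4.327


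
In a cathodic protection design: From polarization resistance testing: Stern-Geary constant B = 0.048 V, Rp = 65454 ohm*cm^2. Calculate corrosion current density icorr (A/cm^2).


Apply the Stern-Geary relation: icorr = B / Rp
icorr = 0.048 / 65454 = 7.333×10^-7 A/cm^2

7.333×10^-7 A/cm^2


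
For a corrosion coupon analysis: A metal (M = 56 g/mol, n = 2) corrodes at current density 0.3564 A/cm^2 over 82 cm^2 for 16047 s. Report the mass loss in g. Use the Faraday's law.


Apply Faraday's law: m = i*A*t*M / (n*F)
Total charge passed Q = i*A*t = 0.3564*82*16047 = 468970.3656 C
m = Q*M/(n*F) = 468970.3656*56/(2*96485) = 136.0955 g

136.0955 g


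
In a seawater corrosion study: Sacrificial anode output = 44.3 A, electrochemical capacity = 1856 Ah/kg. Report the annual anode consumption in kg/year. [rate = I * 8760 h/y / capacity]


Annual consumption = current * hours per year / capacity
Rate = 44.3 * 8760 / 1856 = 209.1 kg/year

209.1 kg/year


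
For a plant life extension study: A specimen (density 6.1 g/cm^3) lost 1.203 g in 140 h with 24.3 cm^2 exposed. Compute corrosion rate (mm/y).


Apply the mm/y weight-loss relation: CR = 87600 * W / (D * A * T)
Numerator: 87600 * 1.203 = 105382.8
Denominator: 6.1 * 24.3 * 140 = 20752.2
CR = 105382.8 / 20752.2 = 5.078151 mm/y

5.078151 mm/y


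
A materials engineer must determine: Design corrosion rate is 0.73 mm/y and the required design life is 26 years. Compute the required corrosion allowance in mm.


Corrosion allowance = CR × design life
CA = 0.73 * 26 = 18.98 mm

18.98 mm


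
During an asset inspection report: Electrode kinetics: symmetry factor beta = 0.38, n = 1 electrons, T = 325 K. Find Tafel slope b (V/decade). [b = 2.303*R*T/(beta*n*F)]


Apply the Tafel slope relation: b = 2.303*R*T/(beta*n*F)
Numerator: 2.303 * 8.314 * 325 = 6222.82
Denominator: 0.38 * 1 * 96485 = 36664.3
b = 6222.82 / 36664.3 = 0.17 V/decade

0.17 V/decade


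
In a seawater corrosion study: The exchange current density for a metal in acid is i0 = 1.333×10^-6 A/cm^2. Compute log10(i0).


i0 = 1.333×10^-6 A/cm^2
log10(i0) = -5.875

-5.875


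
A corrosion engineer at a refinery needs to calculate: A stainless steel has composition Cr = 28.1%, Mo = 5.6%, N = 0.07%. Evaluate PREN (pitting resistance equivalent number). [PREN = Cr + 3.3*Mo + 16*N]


Apply the PREN formula: PREN = Cr + 3.3*Mo + 16*N
PREN = 28.1 + 3.3*5.6 + 16*0.07
PREN = 28.1 + 18.48 + 1.12 = 47.7

47.7


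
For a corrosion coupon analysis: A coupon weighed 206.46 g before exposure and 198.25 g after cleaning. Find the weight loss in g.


Weight loss = initial − final
WL = 206.46 − 198.25 = 8.21 g

8.21 g


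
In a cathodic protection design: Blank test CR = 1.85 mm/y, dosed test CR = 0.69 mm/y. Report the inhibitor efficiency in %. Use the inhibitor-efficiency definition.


Apply the inhibitor-efficiency definition: IE = (CR_blank − CR_inh)/CR_blank × 100
IE = (1.85 − 0.69) / 1.85 × 100
IE = 1.16 / 1.85 × 100 = 62.7 %

62.7 %


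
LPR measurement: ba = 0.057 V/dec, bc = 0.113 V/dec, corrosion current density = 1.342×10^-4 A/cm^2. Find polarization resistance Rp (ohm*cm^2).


Apply the Stern-Geary equation: Rp = ba*bc / (2.303*icorr*(ba+bc))
ba*bc = 0.057*0.113 = 0.006441
ba+bc = 0.17; 2.303*icorr*(ba+bc) = 2.303*1.342×10^-4*0.17 = 5.2540642×10^-5
Rp = 0.006441 / 5.2540642×10^-5 = 122.59 ohm*cm^2

122.59 ohm*cm^2


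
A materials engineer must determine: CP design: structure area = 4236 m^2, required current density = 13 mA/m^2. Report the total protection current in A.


I = area * current density, then convert mA → A (÷1000)
I = 4236 * 13 / 1000 = 55.07 A

55.07 A


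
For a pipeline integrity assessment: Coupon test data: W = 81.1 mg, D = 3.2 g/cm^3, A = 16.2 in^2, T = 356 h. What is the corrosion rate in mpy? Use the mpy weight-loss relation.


Apply the mpy weight-loss relation: CR = 534 * W / (D * A * T)
Numerator: 534 * 81.1 = 43307.4
Denominator: 3.2 * 16.2 * 356 = 18455.04
CR = 43307.4 / 18455.04 = 2.34664 mpy

2.34664 mpy


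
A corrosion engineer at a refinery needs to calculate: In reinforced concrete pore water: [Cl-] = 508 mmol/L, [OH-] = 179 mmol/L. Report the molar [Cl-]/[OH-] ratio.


Threshold parameter = [Cl-] / [OH-] (molar basis; both in mmol/L, so units cancel)
Ratio = 508 / 179 = 2.84

2.84


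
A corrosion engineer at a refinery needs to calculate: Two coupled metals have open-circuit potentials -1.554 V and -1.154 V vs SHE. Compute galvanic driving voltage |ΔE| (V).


Driving voltage is the absolute potential difference.
|ΔE| = |-1.554 − (-1.154)| = 0.4 V

0.4 V


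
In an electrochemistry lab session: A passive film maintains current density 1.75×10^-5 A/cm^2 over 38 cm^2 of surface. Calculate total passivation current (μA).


I = i_pass * A, then convert A → μA (×10^6)
I = 1.75×10^-5 * 38 * 10^6 = 665.0 μA

665.0 μA


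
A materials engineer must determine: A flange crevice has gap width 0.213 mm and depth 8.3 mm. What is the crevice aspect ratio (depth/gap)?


Aspect ratio = depth / gap
Ratio = 8.3 / 0.213 = 39.0

39.0


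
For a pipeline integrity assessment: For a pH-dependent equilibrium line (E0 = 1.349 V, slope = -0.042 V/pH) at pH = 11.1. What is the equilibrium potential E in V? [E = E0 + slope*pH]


Apply the Pourbaix line equation: E = E0 + slope*pH
E = 1.349 + (-0.042)*11.1 = 1.349 + (-0.4662) = 0.8828 V
Rounded to 4 decimal places: E = 0.8828 V

0.8828 V


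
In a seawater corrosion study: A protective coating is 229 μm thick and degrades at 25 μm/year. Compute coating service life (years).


Service life = thickness / degradation rate
Life = 229 / 25 = 9.2 years

9.2 years


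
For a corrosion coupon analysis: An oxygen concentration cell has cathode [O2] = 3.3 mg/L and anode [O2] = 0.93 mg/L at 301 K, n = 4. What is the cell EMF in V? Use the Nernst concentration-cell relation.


Apply the Nernst concentration-cell relation: E = (RT/nF)*ln(C_cathode/C_anode)
RT/nF = 8.314*301/(4*96485) = 0.0064842 V
ln(3.3/0.93) = 1.26649
E = 0.0064842 * 1.26649 = 0.00821 V

0.00821 V


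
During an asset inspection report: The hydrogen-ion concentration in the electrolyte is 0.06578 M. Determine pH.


pH = −log10[H+]
pH = −log10(0.06578) = 1.18

1.18


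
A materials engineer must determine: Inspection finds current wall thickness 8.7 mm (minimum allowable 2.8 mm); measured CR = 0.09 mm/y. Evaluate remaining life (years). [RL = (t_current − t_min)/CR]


Apply the remaining-life relation: RL = (t_current − t_min) / CR
RL = (8.7 − 2.8) / 0.09 = 5.9 / 0.09 = 65.6 years

65.6 years


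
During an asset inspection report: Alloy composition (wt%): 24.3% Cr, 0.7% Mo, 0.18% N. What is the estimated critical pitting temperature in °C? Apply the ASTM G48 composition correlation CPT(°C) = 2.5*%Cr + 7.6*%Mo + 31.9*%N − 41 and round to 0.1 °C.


Apply the ASTM G48 empirical CPT estimate: CPT(°C) = 2.5*%Cr + 7.6*%Mo + 31.9*%N − 41
2.5*24.3 = 60.75; 7.6*0.7 = 5.32; 31.9*0.18 = 5.742
CPT = 60.75 + 5.32 + 5.742 − 41 = 30.812 °C
Rounded to 0.1 °C: CPT ≈ 30.8 °C

30.8 °C


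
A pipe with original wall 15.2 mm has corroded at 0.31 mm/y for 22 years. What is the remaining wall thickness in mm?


Remaining wall = original − CR × time
t = 15.2 − 0.31*22 = 15.2 − 6.82 = 8.38 mm

8.38 mm


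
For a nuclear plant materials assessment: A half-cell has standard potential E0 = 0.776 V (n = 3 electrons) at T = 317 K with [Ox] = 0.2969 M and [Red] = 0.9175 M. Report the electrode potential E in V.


Apply the Nernst equation: E = E0 + (RT/nF)*ln([Ox]/[Red])
Step 1: RT/nF = 8.314*317/(3*96485) = 0.00910517 V
Step 2: [Ox]/[Red] = 0.2969/0.9175 = 0.323597
Step 3: ln(0.323597) = -1.128256
Step 4: correction = 0.00910517 * -1.128256 = -0.0103 V
E = 0.776 + -0.0103 = 0.7657 V

0.7657 V


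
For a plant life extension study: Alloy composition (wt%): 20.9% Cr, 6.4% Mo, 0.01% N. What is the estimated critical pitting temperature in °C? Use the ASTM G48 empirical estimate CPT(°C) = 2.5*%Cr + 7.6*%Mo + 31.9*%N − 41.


Apply the ASTM G48 empirical CPT estimate: CPT(°C) = 2.5*%Cr + 7.6*%Mo + 31.9*%N − 41
2.5*20.9 = 52.25; 7.6*6.4 = 48.64; 31.9*0.01 = 0.319
CPT = 52.25 + 48.64 + 0.319 − 41 = 60.209 °C
Rounded to 0.1 °C: CPT ≈ 60.2 °C

60.2 °C


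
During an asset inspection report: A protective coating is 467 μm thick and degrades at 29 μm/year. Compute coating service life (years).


Service life = thickness / degradation rate
Life = 467 / 29 = 16.1 years

16.1 years


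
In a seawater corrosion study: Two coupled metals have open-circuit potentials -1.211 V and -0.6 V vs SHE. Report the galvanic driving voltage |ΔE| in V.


Driving voltage is the absolute potential difference.
|ΔE| = |-1.211 − (-0.6)| = 0.611 V

0.611 V


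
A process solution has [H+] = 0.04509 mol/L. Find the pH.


pH = −log10[H+]
pH = −log10(0.04509) = 1.35

1.35


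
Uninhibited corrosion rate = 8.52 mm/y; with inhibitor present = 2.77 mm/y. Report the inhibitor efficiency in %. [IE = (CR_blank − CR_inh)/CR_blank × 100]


Apply the inhibitor-efficiency definition: IE = (CR_blank − CR_inh)/CR_blank × 100
IE = (8.52 − 2.77) / 8.52 × 100
IE = 5.75 / 8.52 × 100 = 67.5 %

67.5 %


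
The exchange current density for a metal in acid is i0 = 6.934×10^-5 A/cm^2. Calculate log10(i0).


i0 = 6.934×10^-5 A/cm^2
log10(i0) = -4.159

-4.159


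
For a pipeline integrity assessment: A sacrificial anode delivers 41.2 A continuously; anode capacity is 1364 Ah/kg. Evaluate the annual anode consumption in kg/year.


Annual consumption = current * hours per year / capacity
Rate = 41.2 * 8760 / 1364 = 264.6 kg/year

264.6 kg/year


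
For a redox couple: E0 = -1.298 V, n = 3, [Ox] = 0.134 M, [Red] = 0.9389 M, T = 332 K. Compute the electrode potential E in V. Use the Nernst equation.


Apply the Nernst equation: E = E0 + (RT/nF)*ln([Ox]/[Red])
Step 1: RT/nF = 8.314*332/(3*96485) = 0.00953602 V
Step 2: [Ox]/[Red] = 0.134/0.9389 = 0.14272
Step 3: ln(0.14272) = -1.946871
Step 4: correction = 0.00953602 * -1.946871 = -0.019 V
E = -1.298 + -0.019 = -1.317 V

-1.317 V


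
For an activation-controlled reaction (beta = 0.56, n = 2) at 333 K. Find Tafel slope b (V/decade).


Apply the Tafel slope relation: b = 2.303*R*T/(beta*n*F)
Numerator: 2.303 * 8.314 * 333 = 6376.0
Denominator: 0.56 * 2 * 96485 = 108063.2
b = 6376.0 / 108063.2 = 0.059 V/decade

0.059 V/decade


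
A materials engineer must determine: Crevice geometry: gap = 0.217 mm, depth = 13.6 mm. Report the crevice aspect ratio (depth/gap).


Aspect ratio = depth / gap
Ratio = 13.6 / 0.217 = 62.7

62.7


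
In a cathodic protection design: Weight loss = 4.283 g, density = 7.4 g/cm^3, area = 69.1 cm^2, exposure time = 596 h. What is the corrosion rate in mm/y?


Apply the mm/y weight-loss relation: CR = 87600 * W / (D * A * T)
Numerator: 87600 * 4.283 = 375190.8
Denominator: 7.4 * 69.1 * 596 = 304758.64
CR = 375190.8 / 304758.64 = 1.231108 mm/y

1.231108 mm/y


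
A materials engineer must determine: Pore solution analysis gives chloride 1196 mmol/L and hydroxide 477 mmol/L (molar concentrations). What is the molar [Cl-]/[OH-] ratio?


Threshold parameter = [Cl-] / [OH-] (molar basis; both in mmol/L, so units cancel)
Ratio = 1196 / 477 = 2.51

2.51


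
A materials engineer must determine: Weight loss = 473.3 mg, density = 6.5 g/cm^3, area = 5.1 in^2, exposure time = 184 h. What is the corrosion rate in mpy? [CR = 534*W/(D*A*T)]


Apply the mpy weight-loss relation: CR = 534 * W / (D * A * T)
Numerator: 534 * 473.3 = 252742.2
Denominator: 6.5 * 5.1 * 184 = 6099.6
CR = 252742.2 / 6099.6 = 41.436 mpy

41.436 mpy


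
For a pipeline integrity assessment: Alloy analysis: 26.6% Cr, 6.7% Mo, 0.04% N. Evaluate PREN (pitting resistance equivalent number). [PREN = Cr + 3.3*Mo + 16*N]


Apply the PREN formula: PREN = Cr + 3.3*Mo + 16*N
PREN = 26.6 + 3.3*6.7 + 16*0.04
PREN = 26.6 + 22.11 + 0.64 = 49.35

49.35


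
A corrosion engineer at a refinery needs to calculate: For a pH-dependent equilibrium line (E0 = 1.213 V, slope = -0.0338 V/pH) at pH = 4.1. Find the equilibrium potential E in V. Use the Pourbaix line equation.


Apply the Pourbaix line equation: E = E0 + slope*pH
E = 1.213 + (-0.0338)*4.1 = 1.213 + (-0.13858) = 1.07442 V
Rounded to 4 decimal places: E = 1.0744 V

1.0744 V


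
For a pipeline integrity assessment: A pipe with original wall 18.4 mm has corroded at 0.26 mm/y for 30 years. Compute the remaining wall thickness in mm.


Remaining wall = original − CR × time
t = 18.4 − 0.26*30 = 18.4 − 7.8 = 10.6 mm

10.6 mm


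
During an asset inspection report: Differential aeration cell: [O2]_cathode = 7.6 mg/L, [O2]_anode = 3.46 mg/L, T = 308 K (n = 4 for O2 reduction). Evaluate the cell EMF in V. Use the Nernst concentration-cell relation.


Apply the Nernst concentration-cell relation: E = (RT/nF)*ln(C_cathode/C_anode)
RT/nF = 8.314*308/(4*96485) = 0.006635 V
ln(7.6/3.46) = 0.78688
E = 0.006635 * 0.78688 = 0.00522 V

0.00522 V


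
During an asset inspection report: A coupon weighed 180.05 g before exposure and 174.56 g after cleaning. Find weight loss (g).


Weight loss = initial − final
WL = 180.05 − 174.56 = 5.49 g

5.49 g


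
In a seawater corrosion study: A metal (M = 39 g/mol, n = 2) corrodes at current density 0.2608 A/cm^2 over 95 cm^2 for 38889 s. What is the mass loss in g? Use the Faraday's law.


Apply Faraday's law: m = i*A*t*M / (n*F)
Total charge passed Q = i*A*t = 0.2608*95*38889 = 963513.864 C
m = Q*M/(n*F) = 963513.864*39/(2*96485) = 194.73 g

194.73 g


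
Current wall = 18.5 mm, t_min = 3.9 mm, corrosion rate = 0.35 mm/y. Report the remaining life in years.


Apply the remaining-life relation: RL = (t_current − t_min) / CR
RL = (18.5 − 3.9) / 0.35 = 14.6 / 0.35 = 41.7 years

41.7 years


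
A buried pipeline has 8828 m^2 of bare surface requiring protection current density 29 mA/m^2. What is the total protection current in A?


I = area * current density, then convert mA → A (÷1000)
I = 8828 * 29 / 1000 = 256.01 A

256.01 A


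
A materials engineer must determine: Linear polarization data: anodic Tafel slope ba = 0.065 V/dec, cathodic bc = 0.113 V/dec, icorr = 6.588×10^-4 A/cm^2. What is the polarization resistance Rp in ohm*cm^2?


Apply the Stern-Geary equation: Rp = ba*bc / (2.303*icorr*(ba+bc))
ba*bc = 0.065*0.113 = 0.007345
ba+bc = 0.178; 2.303*icorr*(ba+bc) = 2.303*6.588×10^-4*0.178 = 2.7006452×10^-4
Rp = 0.007345 / 2.7006452×10^-4 = 27.2 ohm*cm^2

27.2 ohm*cm^2


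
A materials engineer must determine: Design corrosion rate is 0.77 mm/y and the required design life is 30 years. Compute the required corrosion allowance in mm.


Corrosion allowance = CR × design life
CA = 0.77 * 30 = 23.1 mm

23.1 mm


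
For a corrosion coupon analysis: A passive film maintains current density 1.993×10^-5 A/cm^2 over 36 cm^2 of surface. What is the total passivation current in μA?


I = i_pass * A, then convert A → μA (×10^6)
I = 1.993×10^-5 * 36 * 10^6 = 717.48 μA

717.48 μA


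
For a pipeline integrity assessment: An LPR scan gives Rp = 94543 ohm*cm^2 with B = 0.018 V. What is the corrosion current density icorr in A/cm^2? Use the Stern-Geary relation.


Apply the Stern-Geary relation: icorr = B / Rp
icorr = 0.018 / 94543 = 1.904×10^-7 A/cm^2

1.904×10^-7 A/cm^2


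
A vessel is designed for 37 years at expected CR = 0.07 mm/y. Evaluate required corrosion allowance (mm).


Corrosion allowance = CR × design life
CA = 0.07 * 37 = 2.59 mm

2.59 mm


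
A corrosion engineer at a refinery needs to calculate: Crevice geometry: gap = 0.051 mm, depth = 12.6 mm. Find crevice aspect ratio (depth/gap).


Aspect ratio = depth / gap
Ratio = 12.6 / 0.051 = 247.1

247.1


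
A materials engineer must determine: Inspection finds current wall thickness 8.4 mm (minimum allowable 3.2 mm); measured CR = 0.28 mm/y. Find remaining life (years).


Apply the remaining-life relation: RL = (t_current − t_min) / CR
RL = (8.4 − 3.2) / 0.28 = 5.2 / 0.28 = 18.6 years

18.6 years


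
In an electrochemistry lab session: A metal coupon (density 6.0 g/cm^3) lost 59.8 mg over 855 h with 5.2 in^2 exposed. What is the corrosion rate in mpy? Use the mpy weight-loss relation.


Apply the mpy weight-loss relation: CR = 534 * W / (D * A * T)
Numerator: 534 * 59.8 = 31933.2
Denominator: 6.0 * 5.2 * 855 = 26676.0
CR = 31933.2 / 26676.0 = 1.19708 mpy

1.19708 mpy


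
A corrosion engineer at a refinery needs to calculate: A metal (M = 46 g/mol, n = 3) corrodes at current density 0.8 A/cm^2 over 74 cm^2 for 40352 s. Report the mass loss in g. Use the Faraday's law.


Apply Faraday's law: m = i*A*t*M / (n*F)
Total charge passed Q = i*A*t = 0.8*74*40352 = 2388838.4 C
m = Q*M/(n*F) = 2388838.4*46/(3*96485) = 379.6326 g

379.6326 g


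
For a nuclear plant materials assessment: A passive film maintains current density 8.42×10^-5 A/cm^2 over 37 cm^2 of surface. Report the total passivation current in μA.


I = i_pass * A, then convert A → μA (×10^6)
I = 8.42×10^-5 * 37 * 10^6 = 3115.4 μA

3115.4 μA


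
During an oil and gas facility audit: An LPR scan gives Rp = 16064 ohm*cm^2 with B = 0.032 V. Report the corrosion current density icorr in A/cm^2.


Apply the Stern-Geary relation: icorr = B / Rp
icorr = 0.032 / 16064 = 1.992×10^-6 A/cm^2

1.992×10^-6 A/cm^2


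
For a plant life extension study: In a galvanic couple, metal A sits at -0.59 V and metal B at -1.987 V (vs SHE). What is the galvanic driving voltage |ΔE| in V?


Driving voltage is the absolute potential difference.
|ΔE| = |-0.59 − (-1.987)| = 1.397 V

1.397 V


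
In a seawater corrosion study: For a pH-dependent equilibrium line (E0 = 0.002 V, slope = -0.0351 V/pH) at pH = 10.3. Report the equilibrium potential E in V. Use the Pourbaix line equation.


Apply the Pourbaix line equation: E = E0 + slope*pH
E = 0.002 + (-0.0351)*10.3 = 0.002 + (-0.36153) = -0.35953 V
Rounded to 3 decimal places: E = -0.360 V

-0.360 V


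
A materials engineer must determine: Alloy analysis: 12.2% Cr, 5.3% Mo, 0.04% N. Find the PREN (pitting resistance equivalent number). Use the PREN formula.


Apply the PREN formula: PREN = Cr + 3.3*Mo + 16*N
PREN = 12.2 + 3.3*5.3 + 16*0.04
PREN = 12.2 + 17.49 + 0.64 = 30.33

30.33


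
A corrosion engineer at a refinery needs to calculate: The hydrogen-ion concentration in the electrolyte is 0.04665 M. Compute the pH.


pH = −log10[H+]
pH = −log10(0.04665) = 1.33

1.33


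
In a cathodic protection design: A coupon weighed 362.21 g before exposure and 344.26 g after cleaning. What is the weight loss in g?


Weight loss = initial − final
WL = 362.21 − 344.26 = 17.95 g

17.95 g


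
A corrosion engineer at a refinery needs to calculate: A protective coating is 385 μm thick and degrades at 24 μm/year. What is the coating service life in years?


Service life = thickness / degradation rate
Life = 385 / 24 = 16.0 years

16.0 years


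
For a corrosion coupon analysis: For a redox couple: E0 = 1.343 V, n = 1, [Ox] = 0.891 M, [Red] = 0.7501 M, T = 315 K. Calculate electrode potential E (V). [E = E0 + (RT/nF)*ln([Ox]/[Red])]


Apply the Nernst equation: E = E0 + (RT/nF)*ln([Ox]/[Red])
Step 1: RT/nF = 8.314*315/(1*96485) = 0.02714318 V
Step 2: [Ox]/[Red] = 0.891/0.7501 = 1.187842
Step 3: ln(1.187842) = 0.172138
Step 4: correction = 0.02714318 * 0.172138 = 0.0047 V
E = 1.343 + 0.0047 = 1.3477 V

1.3477 V


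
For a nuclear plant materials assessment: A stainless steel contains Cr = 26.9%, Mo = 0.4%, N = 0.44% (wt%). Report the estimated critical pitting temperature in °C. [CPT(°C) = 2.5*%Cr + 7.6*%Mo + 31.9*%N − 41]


Apply the ASTM G48 empirical CPT estimate: CPT(°C) = 2.5*%Cr + 7.6*%Mo + 31.9*%N − 41
2.5*26.9 = 67.25; 7.6*0.4 = 3.04; 31.9*0.44 = 14.036
CPT = 67.25 + 3.04 + 14.036 − 41 = 43.326 °C
Rounded to 0.1 °C: CPT ≈ 43.3 °C

43.3 °C


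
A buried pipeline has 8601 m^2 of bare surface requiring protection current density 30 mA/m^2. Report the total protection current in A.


I = area * current density, then convert mA → A (÷1000)
I = 8601 * 30 / 1000 = 258.03 A

258.03 A


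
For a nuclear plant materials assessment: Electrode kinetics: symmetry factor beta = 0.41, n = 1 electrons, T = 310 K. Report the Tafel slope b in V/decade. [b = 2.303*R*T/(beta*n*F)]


Apply the Tafel slope relation: b = 2.303*R*T/(beta*n*F)
Numerator: 2.303 * 8.314 * 310 = 5935.61
Denominator: 0.41 * 1 * 96485 = 39558.85
b = 5935.61 / 39558.85 = 0.15 V/decade

0.15 V/decade


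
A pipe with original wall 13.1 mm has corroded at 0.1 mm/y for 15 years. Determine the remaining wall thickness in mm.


Remaining wall = original − CR × time
t = 13.1 − 0.1*15 = 13.1 − 1.5 = 11.6 mm

11.6 mm


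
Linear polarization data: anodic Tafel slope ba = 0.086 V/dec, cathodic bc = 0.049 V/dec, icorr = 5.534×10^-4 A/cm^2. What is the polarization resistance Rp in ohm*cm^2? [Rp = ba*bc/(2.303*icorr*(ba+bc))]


Apply the Stern-Geary equation: Rp = ba*bc / (2.303*icorr*(ba+bc))
ba*bc = 0.086*0.049 = 0.004214
ba+bc = 0.135; 2.303*icorr*(ba+bc) = 2.303*5.534×10^-4*0.135 = 1.7205483×10^-4
Rp = 0.004214 / 1.7205483×10^-4 = 24.49 ohm*cm^2

24.49 ohm*cm^2


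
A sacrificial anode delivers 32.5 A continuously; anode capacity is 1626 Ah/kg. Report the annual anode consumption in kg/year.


Annual consumption = current * hours per year / capacity
Rate = 32.5 * 8760 / 1626 = 175.1 kg/year

175.1 kg/year


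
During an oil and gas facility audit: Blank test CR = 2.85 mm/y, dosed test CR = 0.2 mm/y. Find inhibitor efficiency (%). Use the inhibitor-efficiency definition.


Apply the inhibitor-efficiency definition: IE = (CR_blank − CR_inh)/CR_blank × 100
IE = (2.85 − 0.2) / 2.85 × 100
IE = 2.65 / 2.85 × 100 = 93.0 %

93.0 %


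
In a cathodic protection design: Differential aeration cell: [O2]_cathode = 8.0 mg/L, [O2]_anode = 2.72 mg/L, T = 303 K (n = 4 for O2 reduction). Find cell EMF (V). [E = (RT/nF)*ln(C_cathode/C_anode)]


Apply the Nernst concentration-cell relation: E = (RT/nF)*ln(C_cathode/C_anode)
RT/nF = 8.314*303/(4*96485) = 0.00652729 V
ln(8.0/2.72) = 1.07881
E = 0.00652729 * 1.07881 = 0.00704 V

0.00704 V


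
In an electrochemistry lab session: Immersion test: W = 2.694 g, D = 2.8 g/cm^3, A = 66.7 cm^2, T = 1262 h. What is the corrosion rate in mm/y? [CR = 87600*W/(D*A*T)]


Apply the mm/y weight-loss relation: CR = 87600 * W / (D * A * T)
Numerator: 87600 * 2.694 = 235994.4
Denominator: 2.8 * 66.7 * 1262 = 235691.12
CR = 235994.4 / 235691.12 = 1.00129 mm/y

1.00129 mm/y


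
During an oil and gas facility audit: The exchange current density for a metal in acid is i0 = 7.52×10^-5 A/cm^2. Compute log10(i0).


i0 = 7.52×10^-5 A/cm^2
log10(i0) = -4.124

-4.124


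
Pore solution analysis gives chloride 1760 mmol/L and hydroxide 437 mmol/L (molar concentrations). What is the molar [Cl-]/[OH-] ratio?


Threshold parameter = [Cl-] / [OH-] (molar basis; both in mmol/L, so units cancel)
Ratio = 1760 / 437 = 4.03

4.03


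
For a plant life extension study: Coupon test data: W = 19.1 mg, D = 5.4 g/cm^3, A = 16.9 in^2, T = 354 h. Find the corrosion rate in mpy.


Apply the mpy weight-loss relation: CR = 534 * W / (D * A * T)
Numerator: 534 * 19.1 = 10199.4
Denominator: 5.4 * 16.9 * 354 = 32306.04
CR = 10199.4 / 32306.04 = 0.3157 mpy

0.3157 mpy


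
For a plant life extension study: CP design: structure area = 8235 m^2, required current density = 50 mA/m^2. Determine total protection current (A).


I = area * current density, then convert mA → A (÷1000)
I = 8235 * 50 / 1000 = 411.75 A

411.75 A


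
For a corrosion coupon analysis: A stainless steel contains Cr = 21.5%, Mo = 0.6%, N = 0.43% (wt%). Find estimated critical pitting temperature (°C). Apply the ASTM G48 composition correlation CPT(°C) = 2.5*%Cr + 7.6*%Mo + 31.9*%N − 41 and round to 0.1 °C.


Apply the ASTM G48 empirical CPT estimate: CPT(°C) = 2.5*%Cr + 7.6*%Mo + 31.9*%N − 41
2.5*21.5 = 53.75; 7.6*0.6 = 4.56; 31.9*0.43 = 13.717
CPT = 53.75 + 4.56 + 13.717 − 41 = 31.027 °C
Rounded to 0.1 °C: CPT ≈ 31.0 °C

31.0 °C


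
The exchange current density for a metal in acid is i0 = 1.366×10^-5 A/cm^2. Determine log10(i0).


i0 = 1.366×10^-5 A/cm^2
log10(i0) = -4.865

-4.865


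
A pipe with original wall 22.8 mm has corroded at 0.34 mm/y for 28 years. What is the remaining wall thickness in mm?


Remaining wall = original − CR × time
t = 22.8 − 0.34*28 = 22.8 − 9.52 = 13.28 mm

13.28 mm


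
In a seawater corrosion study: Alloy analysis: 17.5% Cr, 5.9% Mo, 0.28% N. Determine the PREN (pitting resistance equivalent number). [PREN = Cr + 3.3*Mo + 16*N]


Apply the PREN formula: PREN = Cr + 3.3*Mo + 16*N
PREN = 17.5 + 3.3*5.9 + 16*0.28
PREN = 17.5 + 19.47 + 4.48 = 41.45

41.45


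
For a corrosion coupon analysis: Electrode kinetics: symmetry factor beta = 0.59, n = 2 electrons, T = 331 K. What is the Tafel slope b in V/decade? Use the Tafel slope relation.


Apply the Tafel slope relation: b = 2.303*R*T/(beta*n*F)
Numerator: 2.303 * 8.314 * 331 = 6337.7
Denominator: 0.59 * 2 * 96485 = 113852.3
b = 6337.7 / 113852.3 = 0.056 V/decade

0.056 V/decade
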